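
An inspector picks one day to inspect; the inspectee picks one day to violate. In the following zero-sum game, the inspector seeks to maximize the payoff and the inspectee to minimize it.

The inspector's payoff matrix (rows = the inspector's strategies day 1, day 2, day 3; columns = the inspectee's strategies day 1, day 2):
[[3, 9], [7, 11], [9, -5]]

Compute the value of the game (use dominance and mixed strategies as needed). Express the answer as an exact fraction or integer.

67/9

Row day 1 is strictly dominated by row day 2, so the inspector never plays it.
The remaining 2×2 game on (day 2, day 3) × (day 1, day 2) has no saddle point. Let the inspector play day 2 with probability p; indifference gives 7p + 9(1−p) = 11p − 5(1−p), so p = 7/9.
Similarly the inspectee's optimal q on day 1 is 8/9, and the value is 7·(8/9) + (11)·(1/9) = 67/9.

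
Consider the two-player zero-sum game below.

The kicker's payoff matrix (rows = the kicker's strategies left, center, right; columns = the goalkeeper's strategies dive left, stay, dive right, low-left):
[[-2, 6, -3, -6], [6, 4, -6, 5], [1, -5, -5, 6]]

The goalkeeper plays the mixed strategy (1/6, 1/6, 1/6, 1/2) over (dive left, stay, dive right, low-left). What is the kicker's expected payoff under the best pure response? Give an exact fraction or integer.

19/6

left: (-2)·(1/6) + (6)·(1/6) + (-3)·(1/6) + (-6)·(1/2) = -17/6.
center: (6)·(1/6) + (4)·(1/6) + (-6)·(1/6) + (5)·(1/2) = 19/6.
right: (1)·(1/6) + (-5)·(1/6) + (-5)·(1/6) + (6)·(1/2) = 3/2.
The best pure response is center with expected payoff 19/6.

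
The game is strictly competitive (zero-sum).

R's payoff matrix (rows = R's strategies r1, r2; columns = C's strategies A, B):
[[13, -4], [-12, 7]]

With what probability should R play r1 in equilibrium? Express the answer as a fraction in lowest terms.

Row minima are -4 and -12, so R's maximin is -4; column maxima are 13 and 7, so C's minimax is 7. These differ, so the equilibrium is in mixed strategies.
Let R play r1 with probability p. C is indifferent when 13p − 12(1−p) = −4p + 7(1−p), giving p = 19/36.

19/36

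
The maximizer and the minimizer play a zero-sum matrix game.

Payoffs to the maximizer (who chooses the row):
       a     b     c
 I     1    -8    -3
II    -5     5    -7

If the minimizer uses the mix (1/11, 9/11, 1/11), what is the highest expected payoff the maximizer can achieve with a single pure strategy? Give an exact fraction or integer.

I: (1)·(1/11) + (-8)·(9/11) + (-3)·(1/11) = -74/11.
II: (-5)·(1/11) + (5)·(9/11) + (-7)·(1/11) = 3.
The best pure response is II with expected payoff 3.

3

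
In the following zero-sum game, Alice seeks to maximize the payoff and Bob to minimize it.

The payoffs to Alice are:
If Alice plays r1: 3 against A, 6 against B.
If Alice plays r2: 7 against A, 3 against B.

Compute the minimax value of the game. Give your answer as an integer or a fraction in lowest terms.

Row minima are 3 and 3, so Alice's maximin is 3; column maxima are 7 and 6, so Bob's minimax is 6. These differ, so the equilibrium is in mixed strategies.
Let Alice play r1 with probability p. Bob is indifferent when 3p + 7(1−p) = 6p + 3(1−p), giving p = 4/7.
Let Bob play A with probability q. Alice is indifferent when 3q + 6(1−q) = 7q + 3(1−q), giving q = 3/7.
The value is 3·(3/7) + (6)·(4/7) = 33/7.

33/7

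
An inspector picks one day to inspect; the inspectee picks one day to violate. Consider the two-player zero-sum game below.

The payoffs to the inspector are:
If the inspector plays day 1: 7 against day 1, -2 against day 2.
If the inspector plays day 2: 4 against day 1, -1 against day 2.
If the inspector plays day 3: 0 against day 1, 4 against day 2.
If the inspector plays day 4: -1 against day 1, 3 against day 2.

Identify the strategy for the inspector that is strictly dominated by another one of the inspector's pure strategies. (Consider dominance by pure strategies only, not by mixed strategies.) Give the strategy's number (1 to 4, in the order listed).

4

Compare day 4 with day 3: 0 > -1, 4 > 3.
So day 3 strictly dominates day 4 for the inspector; day 4 is strictly dominated.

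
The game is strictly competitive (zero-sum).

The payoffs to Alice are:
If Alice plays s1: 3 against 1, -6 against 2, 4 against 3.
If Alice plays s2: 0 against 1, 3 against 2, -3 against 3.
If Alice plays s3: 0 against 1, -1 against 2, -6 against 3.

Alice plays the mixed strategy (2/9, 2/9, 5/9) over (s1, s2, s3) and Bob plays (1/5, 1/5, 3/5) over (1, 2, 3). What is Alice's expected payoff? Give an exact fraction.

Against (1/5, 1/5, 3/5), each row's expected payoff is s1: 9/5; s2: -6/5; s3: -19/5.
Taking the (2/9, 2/9, 5/9)-weighted average: (2/9)·(9/5) + (2/9)·(-6/5) + (5/9)·(-19/5) = -89/45.

-89/45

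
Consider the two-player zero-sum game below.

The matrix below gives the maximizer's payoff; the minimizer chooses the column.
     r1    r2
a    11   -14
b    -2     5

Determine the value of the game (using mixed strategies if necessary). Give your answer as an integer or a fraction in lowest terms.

Row minima are -14 and -2, so the maximizer's maximin is -2; column maxima are 11 and 5, so the minimizer's minimax is 5. These differ, so the equilibrium is in mixed strategies.
Let the maximizer play a with probability p. The minimizer is indifferent when 11p − 2(1−p) = −14p + 5(1−p), giving p = 7/32.
Let the minimizer play r1 with probability q. The maximizer is indifferent when 11q − 14(1−q) = −2q + 5(1−q), giving q = 19/32.
The value is 11·(19/32) + (-14)·(13/32) = 27/32.

27/32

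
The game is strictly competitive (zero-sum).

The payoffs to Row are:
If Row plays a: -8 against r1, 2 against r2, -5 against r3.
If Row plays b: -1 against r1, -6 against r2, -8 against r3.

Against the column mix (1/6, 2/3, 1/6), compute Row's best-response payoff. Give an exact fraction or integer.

-5/6

a: (-8)·(1/6) + (2)·(2/3) + (-5)·(1/6) = -5/6.
b: (-1)·(1/6) + (-6)·(2/3) + (-8)·(1/6) = -11/2.
The best pure response is a with expected payoff -5/6.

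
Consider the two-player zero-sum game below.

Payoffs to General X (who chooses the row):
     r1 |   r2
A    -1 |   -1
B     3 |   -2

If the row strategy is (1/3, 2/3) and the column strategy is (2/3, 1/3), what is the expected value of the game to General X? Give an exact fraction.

5/9

Against (2/3, 1/3), each row's expected payoff is A: -1; B: 4/3.
Taking the (1/3, 2/3)-weighted average: (1/3)·(-1) + (2/3)·(4/3) = 5/9.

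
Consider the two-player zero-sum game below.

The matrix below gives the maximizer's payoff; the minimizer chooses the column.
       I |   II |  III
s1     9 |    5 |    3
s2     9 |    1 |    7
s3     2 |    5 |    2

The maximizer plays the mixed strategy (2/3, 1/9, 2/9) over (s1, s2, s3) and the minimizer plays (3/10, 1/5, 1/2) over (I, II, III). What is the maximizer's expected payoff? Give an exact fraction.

Against (3/10, 1/5, 1/2), each row's expected payoff is s1: 26/5; s2: 32/5; s3: 13/5.
Taking the (2/3, 1/9, 2/9)-weighted average: (2/3)·(26/5) + (1/9)·(32/5) + (2/9)·(13/5) = 214/45.

214/45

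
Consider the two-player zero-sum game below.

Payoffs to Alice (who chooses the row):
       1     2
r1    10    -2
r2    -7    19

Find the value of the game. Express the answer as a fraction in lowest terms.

Row minima are -2 and -7, so Alice's maximin is -2; column maxima are 10 and 19, so Bob's minimax is 10. These differ, so the equilibrium is in mixed strategies.
Let Alice play r1 with probability p. Bob is indifferent when 10p − 7(1−p) = −2p + 19(1−p), giving p = 13/19.
Let Bob play 1 with probability q. Alice is indifferent when 10q − 2(1−q) = −7q + 19(1−q), giving q = 21/38.
The value is 10·(21/38) + (-2)·(17/38) = 88/19.

88/19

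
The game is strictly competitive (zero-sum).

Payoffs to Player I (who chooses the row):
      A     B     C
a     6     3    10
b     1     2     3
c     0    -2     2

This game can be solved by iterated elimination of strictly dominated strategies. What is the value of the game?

3

Row b is strictly dominated by row a (6>1, 3>2, 10>3); eliminate b.
Column C is strictly dominated by A for Player II (6<10, 0<2); eliminate C.
Row c is strictly dominated by row a (6>0, 3>-2); eliminate c.
Column A is strictly dominated by B for Player II (3<6); eliminate A.
Only (a, B) remains, with payoff 3.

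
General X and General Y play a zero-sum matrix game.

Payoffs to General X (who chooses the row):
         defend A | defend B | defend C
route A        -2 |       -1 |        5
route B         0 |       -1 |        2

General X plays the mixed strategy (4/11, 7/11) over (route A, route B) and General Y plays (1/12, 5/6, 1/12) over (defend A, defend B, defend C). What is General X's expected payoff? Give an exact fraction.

Against (1/12, 5/6, 1/12), each row's expected payoff is route A: -7/12; route B: -2/3.
Taking the (4/11, 7/11)-weighted average: (4/11)·(-7/12) + (7/11)·(-2/3) = -7/11.

-7/11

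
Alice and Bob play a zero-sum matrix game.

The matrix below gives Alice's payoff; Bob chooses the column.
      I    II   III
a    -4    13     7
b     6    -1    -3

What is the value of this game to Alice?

3/2

Column II is strictly dominated by III for Bob (it gives Alice more in every row).
The remaining 2×2 game on (a, b) × (I, III) has no saddle point. Let Alice play a with probability p; indifference gives −4p + 6(1−p) = 7p − 3(1−p), so p = 9/20.
Similarly Bob's optimal q on I is 1/2, and the value is -4·(1/2) + (7)·(1/2) = 3/2.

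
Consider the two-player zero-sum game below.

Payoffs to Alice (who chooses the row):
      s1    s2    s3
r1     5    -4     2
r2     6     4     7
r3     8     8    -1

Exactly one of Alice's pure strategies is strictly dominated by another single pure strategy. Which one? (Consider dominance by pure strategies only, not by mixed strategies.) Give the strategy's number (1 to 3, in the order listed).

Compare r1 with r2: 6 > 5, 4 > -4, 7 > 2.
So r2 strictly dominates r1 for Alice; r1 is strictly dominated.

1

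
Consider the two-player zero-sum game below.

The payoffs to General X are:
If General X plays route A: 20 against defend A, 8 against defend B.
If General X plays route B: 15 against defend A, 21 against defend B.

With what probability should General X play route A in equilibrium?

Row minima are 8 and 15, so General X's maximin is 15; column maxima are 20 and 21, so General Y's minimax is 20. These differ, so the equilibrium is in mixed strategies.
Let General X play route A with probability p. General Y is indifferent when 20p + 15(1−p) = 8p + 21(1−p), giving p = 1/3.

1/3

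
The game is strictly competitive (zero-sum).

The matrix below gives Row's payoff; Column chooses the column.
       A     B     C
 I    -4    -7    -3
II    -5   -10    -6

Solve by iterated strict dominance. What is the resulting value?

Column A is strictly dominated by B for Column (-7<-4, -10<-5); eliminate A.
Row II is strictly dominated by row I (-7>-10, -3>-6); eliminate II.
Column C is strictly dominated by B for Column (-7<-3); eliminate C.
Only (I, B) remains, with payoff -7.

-7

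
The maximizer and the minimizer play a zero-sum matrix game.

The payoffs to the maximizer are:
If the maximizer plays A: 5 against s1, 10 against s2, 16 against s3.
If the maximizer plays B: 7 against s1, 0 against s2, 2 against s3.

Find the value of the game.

Column s3 is strictly dominated by s2 for the minimizer (it gives the maximizer more in every row).
The remaining 2×2 game on (A, B) × (s1, s2) has no saddle point. Let the maximizer play A with probability p; indifference gives 5p + 7(1−p) = 10p, so p = 7/12.
Similarly the minimizer's optimal q on s1 is 5/6, and the value is 5·(5/6) + (10)·(1/6) = 35/6.

35/6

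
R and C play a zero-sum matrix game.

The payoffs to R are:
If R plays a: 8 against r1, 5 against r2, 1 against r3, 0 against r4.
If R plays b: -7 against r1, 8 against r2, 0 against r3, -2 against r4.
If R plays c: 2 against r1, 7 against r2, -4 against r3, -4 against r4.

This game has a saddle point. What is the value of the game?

0

Row minima: 0, -7, -4 → R's maximin is 0.
Column maxima: 8, 8, 1, 0 → C's minimax is 0.
They coincide at (a, r4), so the value is 0.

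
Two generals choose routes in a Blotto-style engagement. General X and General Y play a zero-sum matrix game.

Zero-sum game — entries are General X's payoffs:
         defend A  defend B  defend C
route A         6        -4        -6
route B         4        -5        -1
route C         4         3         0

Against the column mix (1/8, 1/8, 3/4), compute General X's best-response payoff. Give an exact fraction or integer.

route A: (6)·(1/8) + (-4)·(1/8) + (-6)·(3/4) = -17/4.
route B: (4)·(1/8) + (-5)·(1/8) + (-1)·(3/4) = -7/8.
route C: (4)·(1/8) + (3)·(1/8) + (0)·(3/4) = 7/8.
The best pure response is route C with expected payoff 7/8.

7/8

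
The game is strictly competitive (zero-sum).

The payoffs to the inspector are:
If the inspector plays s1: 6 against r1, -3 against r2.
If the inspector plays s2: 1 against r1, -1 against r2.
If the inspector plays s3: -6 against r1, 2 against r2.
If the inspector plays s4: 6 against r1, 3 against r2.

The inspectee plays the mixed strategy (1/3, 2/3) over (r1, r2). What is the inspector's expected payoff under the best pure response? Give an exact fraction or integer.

4

s1: (6)·(1/3) + (-3)·(2/3) = 0.
s2: (1)·(1/3) + (-1)·(2/3) = -1/3.
s3: (-6)·(1/3) + (2)·(2/3) = -2/3.
s4: (6)·(1/3) + (3)·(2/3) = 4.
The best pure response is s4 with expected payoff 4.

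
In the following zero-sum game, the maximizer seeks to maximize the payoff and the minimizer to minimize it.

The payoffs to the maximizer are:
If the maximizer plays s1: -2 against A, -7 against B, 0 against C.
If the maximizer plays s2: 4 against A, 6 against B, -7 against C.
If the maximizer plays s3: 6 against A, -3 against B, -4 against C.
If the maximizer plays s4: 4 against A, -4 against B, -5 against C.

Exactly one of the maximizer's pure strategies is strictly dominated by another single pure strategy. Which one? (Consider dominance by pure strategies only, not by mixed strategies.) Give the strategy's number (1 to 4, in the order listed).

Compare s4 with s3: 6 > 4, -3 > -4, -4 > -5.
So s3 strictly dominates s4 for the maximizer; s4 is strictly dominated.

4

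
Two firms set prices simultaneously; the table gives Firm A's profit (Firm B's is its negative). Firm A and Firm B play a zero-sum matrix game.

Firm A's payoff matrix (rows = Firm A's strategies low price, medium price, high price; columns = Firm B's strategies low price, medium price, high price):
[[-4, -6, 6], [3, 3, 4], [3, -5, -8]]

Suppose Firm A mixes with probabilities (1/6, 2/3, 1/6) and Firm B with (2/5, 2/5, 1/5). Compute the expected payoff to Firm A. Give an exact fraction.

19/15

Against (2/5, 2/5, 1/5), each row's expected payoff is low price: -14/5; medium price: 16/5; high price: -12/5.
Taking the (1/6, 2/3, 1/6)-weighted average: (1/6)·(-14/5) + (2/3)·(16/5) + (1/6)·(-12/5) = 19/15.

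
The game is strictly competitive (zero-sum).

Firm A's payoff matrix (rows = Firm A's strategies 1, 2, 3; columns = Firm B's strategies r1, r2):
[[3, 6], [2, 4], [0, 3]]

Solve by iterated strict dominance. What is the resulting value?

Column r2 is strictly dominated by r1 for Firm B (3<6, 2<4, 0<3); eliminate r2.
Row 2 is strictly dominated by row 1 (3>2); eliminate 2.
Row 3 is strictly dominated by row 1 (3>0); eliminate 3.
Only (1, r1) remains, with payoff 3.

3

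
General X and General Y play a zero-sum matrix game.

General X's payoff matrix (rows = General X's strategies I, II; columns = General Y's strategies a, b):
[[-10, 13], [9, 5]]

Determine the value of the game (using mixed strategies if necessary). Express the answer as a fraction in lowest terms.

167/27

Row minima are -10 and 5, so General X's maximin is 5; column maxima are 9 and 13, so General Y's minimax is 9. These differ, so the equilibrium is in mixed strategies.
Let General X play I with probability p. General Y is indifferent when −10p + 9(1−p) = 13p + 5(1−p), giving p = 4/27.
Let General Y play a with probability q. General X is indifferent when −10q + 13(1−q) = 9q + 5(1−q), giving q = 8/27.
The value is -10·(8/27) + (13)·(19/27) = 167/27.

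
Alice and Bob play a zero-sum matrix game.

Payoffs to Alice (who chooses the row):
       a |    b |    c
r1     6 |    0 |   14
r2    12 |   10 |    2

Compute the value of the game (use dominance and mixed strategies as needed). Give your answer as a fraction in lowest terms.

70/11

Column a is strictly dominated by b for Bob (it gives Alice more in every row).
The remaining 2×2 game on (r1, r2) × (b, c) has no saddle point. Let Alice play r1 with probability p; indifference gives 10(1−p) = 14p + 2(1−p), so p = 4/11.
Similarly Bob's optimal q on b is 6/11, and the value is 0·(6/11) + (14)·(5/11) = 70/11.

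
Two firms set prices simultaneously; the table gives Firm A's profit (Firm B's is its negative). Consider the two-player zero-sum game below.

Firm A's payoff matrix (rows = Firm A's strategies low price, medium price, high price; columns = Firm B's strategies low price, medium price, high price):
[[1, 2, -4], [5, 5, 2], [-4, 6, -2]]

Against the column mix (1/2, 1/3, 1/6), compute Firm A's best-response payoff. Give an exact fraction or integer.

low price: (1)·(1/2) + (2)·(1/3) + (-4)·(1/6) = 1/2.
medium price: (5)·(1/2) + (5)·(1/3) + (2)·(1/6) = 9/2.
high price: (-4)·(1/2) + (6)·(1/3) + (-2)·(1/6) = -1/3.
The best pure response is medium price with expected payoff 9/2.

9/2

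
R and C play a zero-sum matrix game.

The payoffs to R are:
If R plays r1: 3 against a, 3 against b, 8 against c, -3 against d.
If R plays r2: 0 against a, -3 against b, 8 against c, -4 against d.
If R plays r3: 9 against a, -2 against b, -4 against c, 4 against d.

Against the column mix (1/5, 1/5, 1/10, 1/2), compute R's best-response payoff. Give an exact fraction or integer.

3

r1: (3)·(1/5) + (3)·(1/5) + (8)·(1/10) + (-3)·(1/2) = 1/2.
r2: (0)·(1/5) + (-3)·(1/5) + (8)·(1/10) + (-4)·(1/2) = -9/5.
r3: (9)·(1/5) + (-2)·(1/5) + (-4)·(1/10) + (4)·(1/2) = 3.
The best pure response is r3 with expected payoff 3.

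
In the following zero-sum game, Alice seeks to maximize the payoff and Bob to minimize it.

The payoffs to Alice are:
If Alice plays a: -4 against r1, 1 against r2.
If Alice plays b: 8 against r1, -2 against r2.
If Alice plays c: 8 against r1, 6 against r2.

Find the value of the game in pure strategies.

Row minima: -4, -2, 6 → Alice's maximin is 6.
Column maxima: 8, 6 → Bob's minimax is 6.
They coincide at (c, r2), so the value is 6.

6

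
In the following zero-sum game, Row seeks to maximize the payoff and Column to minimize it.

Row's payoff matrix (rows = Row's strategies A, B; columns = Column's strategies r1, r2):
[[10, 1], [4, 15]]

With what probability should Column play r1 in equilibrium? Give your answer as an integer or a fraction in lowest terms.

Row minima are 1 and 4, so Row's maximin is 4; column maxima are 10 and 15, so Column's minimax is 10. These differ, so the equilibrium is in mixed strategies.
Let Column play r1 with probability q. Row is indifferent when 10q + (1−q) = 4q + 15(1−q), giving q = 7/10.

7/10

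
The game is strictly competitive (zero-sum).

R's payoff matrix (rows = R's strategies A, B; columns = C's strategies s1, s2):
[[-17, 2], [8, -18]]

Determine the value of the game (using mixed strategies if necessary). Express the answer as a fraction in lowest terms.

Row minima are -17 and -18, so R's maximin is -17; column maxima are 8 and 2, so C's minimax is 2. These differ, so the equilibrium is in mixed strategies.
Let R play A with probability p. C is indifferent when −17p + 8(1−p) = 2p − 18(1−p), giving p = 26/45.
Let C play s1 with probability q. R is indifferent when −17q + 2(1−q) = 8q − 18(1−q), giving q = 4/9.
The value is -17·(4/9) + (2)·(5/9) = -58/9.

-58/9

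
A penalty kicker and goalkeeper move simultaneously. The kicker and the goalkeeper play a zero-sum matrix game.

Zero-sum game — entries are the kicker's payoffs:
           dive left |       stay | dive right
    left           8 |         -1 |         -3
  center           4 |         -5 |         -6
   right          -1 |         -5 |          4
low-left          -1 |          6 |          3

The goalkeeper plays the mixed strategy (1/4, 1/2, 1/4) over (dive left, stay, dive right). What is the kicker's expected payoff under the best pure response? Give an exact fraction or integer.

left: (8)·(1/4) + (-1)·(1/2) + (-3)·(1/4) = 3/4.
center: (4)·(1/4) + (-5)·(1/2) + (-6)·(1/4) = -3.
right: (-1)·(1/4) + (-5)·(1/2) + (4)·(1/4) = -7/4.
low-left: (-1)·(1/4) + (6)·(1/2) + (3)·(1/4) = 7/2.
The best pure response is low-left with expected payoff 7/2.

7/2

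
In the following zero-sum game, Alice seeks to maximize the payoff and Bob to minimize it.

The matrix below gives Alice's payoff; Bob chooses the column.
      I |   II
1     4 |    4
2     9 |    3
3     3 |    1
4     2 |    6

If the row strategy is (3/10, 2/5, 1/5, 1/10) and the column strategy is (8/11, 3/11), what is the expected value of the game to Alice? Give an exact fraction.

Against (8/11, 3/11), each row's expected payoff is 1: 4; 2: 81/11; 3: 27/11; 4: 34/11.
Taking the (3/10, 2/5, 1/5, 1/10)-weighted average: (3/10)·(4) + (2/5)·(81/11) + (1/5)·(27/11) + (1/10)·(34/11) = 272/55.

272/55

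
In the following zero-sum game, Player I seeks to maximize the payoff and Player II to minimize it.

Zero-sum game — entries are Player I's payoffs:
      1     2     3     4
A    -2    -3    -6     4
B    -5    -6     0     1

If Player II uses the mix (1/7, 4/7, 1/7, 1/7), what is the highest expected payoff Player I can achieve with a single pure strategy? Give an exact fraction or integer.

A: (-2)·(1/7) + (-3)·(4/7) + (-6)·(1/7) + (4)·(1/7) = -16/7.
B: (-5)·(1/7) + (-6)·(4/7) + (0)·(1/7) + (1)·(1/7) = -4.
The best pure response is A with expected payoff -16/7.

-16/7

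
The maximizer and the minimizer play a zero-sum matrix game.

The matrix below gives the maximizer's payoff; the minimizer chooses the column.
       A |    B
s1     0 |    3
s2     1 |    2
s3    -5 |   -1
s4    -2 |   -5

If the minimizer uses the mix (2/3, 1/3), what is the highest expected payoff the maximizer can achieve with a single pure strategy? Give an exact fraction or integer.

4/3

s1: (0)·(2/3) + (3)·(1/3) = 1.
s2: (1)·(2/3) + (2)·(1/3) = 4/3.
s3: (-5)·(2/3) + (-1)·(1/3) = -11/3.
s4: (-2)·(2/3) + (-5)·(1/3) = -3.
The best pure response is s2 with expected payoff 4/3.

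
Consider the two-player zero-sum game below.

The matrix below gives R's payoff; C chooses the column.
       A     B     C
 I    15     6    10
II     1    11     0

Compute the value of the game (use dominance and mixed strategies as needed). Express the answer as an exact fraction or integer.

Column A is strictly dominated by C for C (it gives R more in every row).
The remaining 2×2 game on (I, II) × (B, C) has no saddle point. Let R play I with probability p; indifference gives 6p + 11(1−p) = 10p, so p = 11/15.
Similarly C's optimal q on B is 2/3, and the value is 6·(2/3) + (10)·(1/3) = 22/3.

22/3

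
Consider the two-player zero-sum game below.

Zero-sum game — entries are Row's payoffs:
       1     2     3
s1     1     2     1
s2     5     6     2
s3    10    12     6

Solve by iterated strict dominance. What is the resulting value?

6

Row s2 is strictly dominated by row s3 (10>5, 12>6, 6>2); eliminate s2.
Row s1 is strictly dominated by row s3 (10>1, 12>2, 6>1); eliminate s1.
Column 2 is strictly dominated by 1 for Column (10<12); eliminate 2.
Column 1 is strictly dominated by 3 for Column (6<10); eliminate 1.
Only (s3, 3) remains, with payoff 6.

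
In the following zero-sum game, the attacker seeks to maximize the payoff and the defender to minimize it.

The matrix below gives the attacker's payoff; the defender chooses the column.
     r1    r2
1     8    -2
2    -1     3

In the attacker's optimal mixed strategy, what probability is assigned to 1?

2/7

Row minima are -2 and -1, so the attacker's maximin is -1; column maxima are 8 and 3, so the defender's minimax is 3. These differ, so the equilibrium is in mixed strategies.
Let the attacker play 1 with probability p. The defender is indifferent when 8p − (1−p) = −2p + 3(1−p), giving p = 2/7.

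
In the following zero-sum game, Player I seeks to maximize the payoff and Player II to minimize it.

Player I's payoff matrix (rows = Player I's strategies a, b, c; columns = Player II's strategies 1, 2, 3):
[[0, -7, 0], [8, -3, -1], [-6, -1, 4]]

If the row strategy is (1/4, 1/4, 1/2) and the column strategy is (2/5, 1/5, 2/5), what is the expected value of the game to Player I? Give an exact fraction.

-3/10

Against (2/5, 1/5, 2/5), each row's expected payoff is a: -7/5; b: 11/5; c: -1.
Taking the (1/4, 1/4, 1/2)-weighted average: (1/4)·(-7/5) + (1/4)·(11/5) + (1/2)·(-1) = -3/10.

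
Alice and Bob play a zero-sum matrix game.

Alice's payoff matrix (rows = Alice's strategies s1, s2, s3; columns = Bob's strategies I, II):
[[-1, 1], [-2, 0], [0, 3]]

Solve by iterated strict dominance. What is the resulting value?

Column II is strictly dominated by I for Bob (-1<1, -2<0, 0<3); eliminate II.
Row s1 is strictly dominated by row s3 (0>-1); eliminate s1.
Row s2 is strictly dominated by row s3 (0>-2); eliminate s2.
Only (s3, I) remains, with payoff 0.

0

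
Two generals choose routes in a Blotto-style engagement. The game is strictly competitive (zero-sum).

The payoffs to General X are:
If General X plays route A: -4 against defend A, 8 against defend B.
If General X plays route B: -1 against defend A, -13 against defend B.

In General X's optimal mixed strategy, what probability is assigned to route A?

1/2

Row minima are -4 and -13, so General X's maximin is -4; column maxima are -1 and 8, so General Y's minimax is -1. These differ, so the equilibrium is in mixed strategies.
Let General X play route A with probability p. General Y is indifferent when −4p − (1−p) = 8p − 13(1−p), giving p = 1/2.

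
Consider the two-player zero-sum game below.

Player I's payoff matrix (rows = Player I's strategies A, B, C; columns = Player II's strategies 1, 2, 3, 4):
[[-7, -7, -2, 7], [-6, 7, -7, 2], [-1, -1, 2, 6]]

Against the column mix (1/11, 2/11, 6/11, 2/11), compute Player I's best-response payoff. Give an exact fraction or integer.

A: (-7)·(1/11) + (-7)·(2/11) + (-2)·(6/11) + (7)·(2/11) = -19/11.
B: (-6)·(1/11) + (7)·(2/11) + (-7)·(6/11) + (2)·(2/11) = -30/11.
C: (-1)·(1/11) + (-1)·(2/11) + (2)·(6/11) + (6)·(2/11) = 21/11.
The best pure response is C with expected payoff 21/11.

21/11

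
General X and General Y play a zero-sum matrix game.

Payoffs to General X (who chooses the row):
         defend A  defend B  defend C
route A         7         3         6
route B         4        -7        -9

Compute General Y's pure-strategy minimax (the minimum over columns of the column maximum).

3

The worst case (largest entry) in each column is defend A: 7, defend B: 3, defend C: 6.
The best (smallest) of these is 3.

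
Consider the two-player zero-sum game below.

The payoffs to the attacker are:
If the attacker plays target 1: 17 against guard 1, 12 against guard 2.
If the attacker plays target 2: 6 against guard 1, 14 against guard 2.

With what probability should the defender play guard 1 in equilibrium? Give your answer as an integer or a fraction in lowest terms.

2/13

Row minima are 12 and 6, so the attacker's maximin is 12; column maxima are 17 and 14, so the defender's minimax is 14. These differ, so the equilibrium is in mixed strategies.
Let the defender play guard 1 with probability q. The attacker is indifferent when 17q + 12(1−q) = 6q + 14(1−q), giving q = 2/13.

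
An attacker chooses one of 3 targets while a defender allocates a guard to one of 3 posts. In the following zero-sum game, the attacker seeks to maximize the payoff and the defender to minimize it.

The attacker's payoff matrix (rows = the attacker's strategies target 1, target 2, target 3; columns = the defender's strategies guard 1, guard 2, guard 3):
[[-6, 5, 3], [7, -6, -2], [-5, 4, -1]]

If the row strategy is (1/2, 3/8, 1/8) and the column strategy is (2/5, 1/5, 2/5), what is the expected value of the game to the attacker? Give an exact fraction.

Against (2/5, 1/5, 2/5), each row's expected payoff is target 1: -1/5; target 2: 4/5; target 3: -8/5.
Taking the (1/2, 3/8, 1/8)-weighted average: (1/2)·(-1/5) + (3/8)·(4/5) + (1/8)·(-8/5) = 0.

0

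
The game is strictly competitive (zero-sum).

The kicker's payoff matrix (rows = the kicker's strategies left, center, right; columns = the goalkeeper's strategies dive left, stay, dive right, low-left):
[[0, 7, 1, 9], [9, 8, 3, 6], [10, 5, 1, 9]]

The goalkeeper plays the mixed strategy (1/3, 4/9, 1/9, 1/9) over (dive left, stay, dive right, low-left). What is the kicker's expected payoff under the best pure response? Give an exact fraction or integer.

left: (0)·(1/3) + (7)·(4/9) + (1)·(1/9) + (9)·(1/9) = 38/9.
center: (9)·(1/3) + (8)·(4/9) + (3)·(1/9) + (6)·(1/9) = 68/9.
right: (10)·(1/3) + (5)·(4/9) + (1)·(1/9) + (9)·(1/9) = 20/3.
The best pure response is center with expected payoff 68/9.

68/9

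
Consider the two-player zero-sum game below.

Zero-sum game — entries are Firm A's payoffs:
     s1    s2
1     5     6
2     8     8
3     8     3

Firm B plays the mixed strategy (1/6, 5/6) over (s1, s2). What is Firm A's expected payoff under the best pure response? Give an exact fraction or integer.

8

1: (5)·(1/6) + (6)·(5/6) = 35/6.
2: (8)·(1/6) + (8)·(5/6) = 8.
3: (8)·(1/6) + (3)·(5/6) = 23/6.
The best pure response is 2 with expected payoff 8.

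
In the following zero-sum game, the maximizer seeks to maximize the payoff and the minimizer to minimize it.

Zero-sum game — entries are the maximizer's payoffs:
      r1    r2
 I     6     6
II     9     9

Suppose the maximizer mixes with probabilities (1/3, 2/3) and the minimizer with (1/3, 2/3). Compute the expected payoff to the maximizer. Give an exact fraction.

8

Against (1/3, 2/3), each row's expected payoff is I: 6; II: 9.
Taking the (1/3, 2/3)-weighted average: (1/3)·(6) + (2/3)·(9) = 8.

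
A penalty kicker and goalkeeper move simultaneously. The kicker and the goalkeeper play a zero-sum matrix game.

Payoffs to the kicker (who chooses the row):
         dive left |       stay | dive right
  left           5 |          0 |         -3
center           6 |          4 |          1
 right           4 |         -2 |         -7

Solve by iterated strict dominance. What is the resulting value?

1

Row left is strictly dominated by row center (6>5, 4>0, 1>-3); eliminate left.
Column dive left is strictly dominated by stay for the goalkeeper (4<6, -2<4); eliminate dive left.
Column stay is strictly dominated by dive right for the goalkeeper (1<4, -7<-2); eliminate stay.
Row right is strictly dominated by row center (1>-7); eliminate right.
Only (center, dive right) remains, with payoff 1.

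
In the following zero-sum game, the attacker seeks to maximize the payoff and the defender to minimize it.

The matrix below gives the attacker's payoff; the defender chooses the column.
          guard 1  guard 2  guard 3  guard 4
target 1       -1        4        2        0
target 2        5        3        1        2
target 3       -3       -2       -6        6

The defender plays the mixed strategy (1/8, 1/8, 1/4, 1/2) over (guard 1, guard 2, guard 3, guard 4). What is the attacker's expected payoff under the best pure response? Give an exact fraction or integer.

target 1: (-1)·(1/8) + (4)·(1/8) + (2)·(1/4) + (0)·(1/2) = 7/8.
target 2: (5)·(1/8) + (3)·(1/8) + (1)·(1/4) + (2)·(1/2) = 9/4.
target 3: (-3)·(1/8) + (-2)·(1/8) + (-6)·(1/4) + (6)·(1/2) = 7/8.
The best pure response is target 2 with expected payoff 9/4.

9/4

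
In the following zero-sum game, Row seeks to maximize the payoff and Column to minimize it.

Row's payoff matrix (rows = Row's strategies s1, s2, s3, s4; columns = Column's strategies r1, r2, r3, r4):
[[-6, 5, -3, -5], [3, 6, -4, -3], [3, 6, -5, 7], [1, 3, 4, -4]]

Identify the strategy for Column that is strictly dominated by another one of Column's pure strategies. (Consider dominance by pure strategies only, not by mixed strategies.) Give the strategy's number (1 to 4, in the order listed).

2

Column prefers columns that give Row less. Compare r2 with r1: -6 < 5, 3 < 6, 3 < 6, 1 < 3.
So r1 strictly dominates r2 for Column; r2 is strictly dominated.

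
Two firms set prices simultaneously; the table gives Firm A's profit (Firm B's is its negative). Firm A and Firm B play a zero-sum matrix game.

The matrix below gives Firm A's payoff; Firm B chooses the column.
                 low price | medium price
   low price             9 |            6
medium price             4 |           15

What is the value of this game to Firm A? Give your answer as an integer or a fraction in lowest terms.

Row minima are 6 and 4, so Firm A's maximin is 6; column maxima are 9 and 15, so Firm B's minimax is 9. These differ, so the equilibrium is in mixed strategies.
Let Firm A play low price with probability p. Firm B is indifferent when 9p + 4(1−p) = 6p + 15(1−p), giving p = 11/14.
Let Firm B play low price with probability q. Firm A is indifferent when 9q + 6(1−q) = 4q + 15(1−q), giving q = 9/14.
The value is 9·(9/14) + (6)·(5/14) = 111/14.

111/14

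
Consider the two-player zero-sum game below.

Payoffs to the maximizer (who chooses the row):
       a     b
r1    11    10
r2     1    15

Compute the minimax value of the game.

Row minima are 10 and 1, so the maximizer's maximin is 10; column maxima are 11 and 15, so the minimizer's minimax is 11. These differ, so the equilibrium is in mixed strategies.
Let the maximizer play r1 with probability p. The minimizer is indifferent when 11p + (1−p) = 10p + 15(1−p), giving p = 14/15.
Let the minimizer play a with probability q. The maximizer is indifferent when 11q + 10(1−q) = q + 15(1−q), giving q = 1/3.
The value is 11·(1/3) + (10)·(2/3) = 31/3.

31/3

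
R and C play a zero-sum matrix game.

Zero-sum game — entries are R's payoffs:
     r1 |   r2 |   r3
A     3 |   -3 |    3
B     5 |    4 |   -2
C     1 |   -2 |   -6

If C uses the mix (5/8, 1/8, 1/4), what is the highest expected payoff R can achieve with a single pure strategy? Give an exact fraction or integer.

A: (3)·(5/8) + (-3)·(1/8) + (3)·(1/4) = 9/4.
B: (5)·(5/8) + (4)·(1/8) + (-2)·(1/4) = 25/8.
C: (1)·(5/8) + (-2)·(1/8) + (-6)·(1/4) = -9/8.
The best pure response is B with expected payoff 25/8.

25/8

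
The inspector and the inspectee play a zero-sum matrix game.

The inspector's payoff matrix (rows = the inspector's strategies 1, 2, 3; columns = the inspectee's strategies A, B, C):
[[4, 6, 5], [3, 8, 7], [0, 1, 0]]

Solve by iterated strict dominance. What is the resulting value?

Row 3 is strictly dominated by row 1 (4>0, 6>1, 5>0); eliminate 3.
Column C is strictly dominated by A for the inspectee (4<5, 3<7); eliminate C.
Column B is strictly dominated by A for the inspectee (4<6, 3<8); eliminate B.
Row 2 is strictly dominated by row 1 (4>3); eliminate 2.
Only (1, A) remains, with payoff 4.

4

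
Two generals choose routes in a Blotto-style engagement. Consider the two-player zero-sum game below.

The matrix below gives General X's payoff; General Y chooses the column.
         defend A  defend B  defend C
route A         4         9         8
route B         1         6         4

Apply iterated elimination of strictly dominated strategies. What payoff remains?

Row route B is strictly dominated by row route A (4>1, 9>6, 8>4); eliminate route B.
Column defend C is strictly dominated by defend A for General Y (4<8); eliminate defend C.
Column defend B is strictly dominated by defend A for General Y (4<9); eliminate defend B.
Only (route A, defend A) remains, with payoff 4.

4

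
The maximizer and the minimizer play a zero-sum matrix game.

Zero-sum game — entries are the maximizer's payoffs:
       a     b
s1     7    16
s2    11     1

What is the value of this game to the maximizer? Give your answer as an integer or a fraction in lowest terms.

Row minima are 7 and 1, so the maximizer's maximin is 7; column maxima are 11 and 16, so the minimizer's minimax is 11. These differ, so the equilibrium is in mixed strategies.
Let the maximizer play s1 with probability p. The minimizer is indifferent when 7p + 11(1−p) = 16p + (1−p), giving p = 10/19.
Let the minimizer play a with probability q. The maximizer is indifferent when 7q + 16(1−q) = 11q + (1−q), giving q = 15/19.
The value is 7·(15/19) + (16)·(4/19) = 169/19.

169/19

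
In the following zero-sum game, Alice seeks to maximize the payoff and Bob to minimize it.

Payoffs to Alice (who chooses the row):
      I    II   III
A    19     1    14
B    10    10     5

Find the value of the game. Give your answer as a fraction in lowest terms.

15/2

Column I is strictly dominated by III for Bob (it gives Alice more in every row).
The remaining 2×2 game on (A, B) × (II, III) has no saddle point. Let Alice play A with probability p; indifference gives p + 10(1−p) = 14p + 5(1−p), so p = 5/18.
Similarly Bob's optimal q on II is 1/2, and the value is 1·(1/2) + (14)·(1/2) = 15/2.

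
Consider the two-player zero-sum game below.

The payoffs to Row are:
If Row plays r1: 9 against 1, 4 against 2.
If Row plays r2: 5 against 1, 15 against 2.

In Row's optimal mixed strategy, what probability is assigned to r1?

Row minima are 4 and 5, so Row's maximin is 5; column maxima are 9 and 15, so Column's minimax is 9. These differ, so the equilibrium is in mixed strategies.
Let Row play r1 with probability p. Column is indifferent when 9p + 5(1−p) = 4p + 15(1−p), giving p = 2/3.

2/3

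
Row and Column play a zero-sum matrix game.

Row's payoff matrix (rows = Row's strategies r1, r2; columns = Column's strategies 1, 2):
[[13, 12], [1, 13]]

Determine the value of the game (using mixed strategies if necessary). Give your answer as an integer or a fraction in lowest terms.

157/13

Row minima are 12 and 1, so Row's maximin is 12; column maxima are 13 and 13, so Column's minimax is 13. These differ, so the equilibrium is in mixed strategies.
Let Row play r1 with probability p. Column is indifferent when 13p + (1−p) = 12p + 13(1−p), giving p = 12/13.
Let Column play 1 with probability q. Row is indifferent when 13q + 12(1−q) = q + 13(1−q), giving q = 1/13.
The value is 13·(1/13) + (12)·(12/13) = 157/13.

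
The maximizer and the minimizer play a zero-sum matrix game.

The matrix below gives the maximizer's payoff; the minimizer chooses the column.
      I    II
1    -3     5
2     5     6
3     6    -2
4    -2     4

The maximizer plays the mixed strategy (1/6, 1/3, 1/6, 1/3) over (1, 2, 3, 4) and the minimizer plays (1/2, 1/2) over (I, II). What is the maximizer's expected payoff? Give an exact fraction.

8/3

Against (1/2, 1/2), each row's expected payoff is 1: 1; 2: 11/2; 3: 2; 4: 1.
Taking the (1/6, 1/3, 1/6, 1/3)-weighted average: (1/6)·(1) + (1/3)·(11/2) + (1/6)·(2) + (1/3)·(1) = 8/3.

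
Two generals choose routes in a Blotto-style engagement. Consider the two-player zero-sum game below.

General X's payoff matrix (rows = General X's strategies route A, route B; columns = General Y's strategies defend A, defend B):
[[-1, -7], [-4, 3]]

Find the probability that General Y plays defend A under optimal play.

10/13

Row minima are -7 and -4, so General X's maximin is -4; column maxima are -1 and 3, so General Y's minimax is -1. These differ, so the equilibrium is in mixed strategies.
Let General Y play defend A with probability q. General X is indifferent when −q − 7(1−q) = −4q + 3(1−q), giving q = 10/13.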